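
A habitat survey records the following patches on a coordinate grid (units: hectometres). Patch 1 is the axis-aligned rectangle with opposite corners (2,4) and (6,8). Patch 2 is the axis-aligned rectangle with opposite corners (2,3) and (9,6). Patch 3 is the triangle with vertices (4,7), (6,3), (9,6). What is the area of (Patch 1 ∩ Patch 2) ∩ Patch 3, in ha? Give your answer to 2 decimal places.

The region (Patch 1 ∩ Patch 2) ∩ Patch 3 is the polygon with vertices (5.5,4), (4.5,6), (6,6), (6,4).
By the shoelace formula its area is 2.00.

2.00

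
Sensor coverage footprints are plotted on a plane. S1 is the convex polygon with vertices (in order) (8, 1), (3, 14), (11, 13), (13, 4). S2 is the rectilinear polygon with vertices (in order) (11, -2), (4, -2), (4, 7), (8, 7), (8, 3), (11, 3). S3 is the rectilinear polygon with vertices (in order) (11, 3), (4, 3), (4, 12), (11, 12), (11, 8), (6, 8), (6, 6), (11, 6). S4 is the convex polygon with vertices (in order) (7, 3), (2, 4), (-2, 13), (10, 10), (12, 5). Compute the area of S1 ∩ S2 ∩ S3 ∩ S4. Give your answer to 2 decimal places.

3.97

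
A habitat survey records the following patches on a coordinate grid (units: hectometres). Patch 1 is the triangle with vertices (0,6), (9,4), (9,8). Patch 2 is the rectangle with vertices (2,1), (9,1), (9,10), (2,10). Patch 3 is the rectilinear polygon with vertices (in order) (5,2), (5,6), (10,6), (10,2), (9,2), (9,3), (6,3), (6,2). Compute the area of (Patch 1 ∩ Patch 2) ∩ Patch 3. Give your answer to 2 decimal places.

6.22

The region (Patch 1 ∩ Patch 2) ∩ Patch 3 is the polygon with vertices (9,4), (5,4.889), (5,6), (9,6).
By the shoelace formula its area is 6.22.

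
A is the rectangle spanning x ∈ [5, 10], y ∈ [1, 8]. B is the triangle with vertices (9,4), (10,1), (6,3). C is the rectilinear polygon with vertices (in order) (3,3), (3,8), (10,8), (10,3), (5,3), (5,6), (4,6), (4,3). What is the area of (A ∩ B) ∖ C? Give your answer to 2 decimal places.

|A ∩ B| = 5.
|(A ∩ B) ∩ C| = 1.6667.
|(A ∩ B) ∖ C| = 5 − 1.6667 = 3.33.

3.33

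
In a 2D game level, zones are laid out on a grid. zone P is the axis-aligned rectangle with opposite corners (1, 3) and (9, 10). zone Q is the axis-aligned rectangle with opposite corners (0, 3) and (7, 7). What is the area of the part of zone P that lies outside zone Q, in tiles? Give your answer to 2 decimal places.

32.00

|zone P∩zone Q|: x∈[1,7], y∈[3,7] → 6·4 = 24.
|zone P| = 56.
|zone P ∖ zone Q| = |zone P| − |zone P∩zone Q| = 56 − 24 = 32.00.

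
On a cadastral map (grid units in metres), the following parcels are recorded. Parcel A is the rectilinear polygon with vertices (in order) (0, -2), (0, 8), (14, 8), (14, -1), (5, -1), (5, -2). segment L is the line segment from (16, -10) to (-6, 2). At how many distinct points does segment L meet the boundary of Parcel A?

2

The segment meets the boundary at (0,-1.273), (1.333,-2).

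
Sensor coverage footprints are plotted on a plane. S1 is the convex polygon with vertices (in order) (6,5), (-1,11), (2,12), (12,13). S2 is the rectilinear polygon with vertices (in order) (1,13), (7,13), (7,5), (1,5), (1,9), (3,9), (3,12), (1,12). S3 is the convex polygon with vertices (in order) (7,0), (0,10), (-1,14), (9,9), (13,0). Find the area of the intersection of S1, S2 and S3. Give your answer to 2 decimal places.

20.71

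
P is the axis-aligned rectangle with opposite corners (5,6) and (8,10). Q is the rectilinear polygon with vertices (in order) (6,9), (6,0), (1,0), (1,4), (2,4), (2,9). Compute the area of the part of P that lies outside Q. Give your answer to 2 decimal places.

9.00

|P| = 12, |P∩Q| = 3.
|P ∖ Q| = |P| − |P∩Q| = 12 − 3 = 9.00.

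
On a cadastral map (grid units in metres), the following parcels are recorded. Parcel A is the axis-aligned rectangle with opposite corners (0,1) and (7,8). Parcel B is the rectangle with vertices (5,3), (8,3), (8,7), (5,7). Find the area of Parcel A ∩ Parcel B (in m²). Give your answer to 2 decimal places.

8.00

|Parcel A∩Parcel B|: x∈[5,7], y∈[3,7] → 2·4 = 8.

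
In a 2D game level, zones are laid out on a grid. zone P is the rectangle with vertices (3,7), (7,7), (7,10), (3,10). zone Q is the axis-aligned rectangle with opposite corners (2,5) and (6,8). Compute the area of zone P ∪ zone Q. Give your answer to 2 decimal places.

By inclusion–exclusion:
Individual areas: |zone P| = 12, |zone Q| = 12.
|zone P∩zone Q|: x∈[3,6], y∈[7,8] → 3·1 = 3.
|zone P ∪ zone Q| = 24 − 3 = 21.00.

21.00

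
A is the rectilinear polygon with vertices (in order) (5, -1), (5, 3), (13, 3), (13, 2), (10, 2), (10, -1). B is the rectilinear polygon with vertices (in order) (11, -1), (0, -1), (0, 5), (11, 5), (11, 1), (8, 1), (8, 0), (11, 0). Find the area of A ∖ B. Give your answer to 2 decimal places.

4.00

|A| = 23, |A∩B| = 19.
|A ∖ B| = |A| − |A∩B| = 23 − 19 = 4.00.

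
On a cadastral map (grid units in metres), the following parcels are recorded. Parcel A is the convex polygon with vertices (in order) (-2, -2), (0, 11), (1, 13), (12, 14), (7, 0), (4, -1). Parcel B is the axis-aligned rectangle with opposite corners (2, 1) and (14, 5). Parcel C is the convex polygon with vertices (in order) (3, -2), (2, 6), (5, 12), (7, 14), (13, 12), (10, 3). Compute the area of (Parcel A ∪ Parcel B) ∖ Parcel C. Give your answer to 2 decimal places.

79.80

|Parcel A ∪ Parcel B| = 168.7143.
|(Parcel A ∪ Parcel B) ∩ Parcel C| = 88.9127.
|(Parcel A ∪ Parcel B) ∖ Parcel C| = 168.7143 − 88.9127 = 79.80.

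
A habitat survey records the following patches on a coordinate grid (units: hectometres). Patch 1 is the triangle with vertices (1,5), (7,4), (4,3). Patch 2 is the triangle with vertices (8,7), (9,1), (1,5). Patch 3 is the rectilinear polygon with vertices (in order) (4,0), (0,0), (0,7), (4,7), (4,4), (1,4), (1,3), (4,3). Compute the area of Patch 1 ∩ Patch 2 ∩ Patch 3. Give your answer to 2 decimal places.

1.25

The intersection is the polygon with vertices (1,5), (4,4.5), (4,4), (3,4).
By the shoelace formula its area is 1.25.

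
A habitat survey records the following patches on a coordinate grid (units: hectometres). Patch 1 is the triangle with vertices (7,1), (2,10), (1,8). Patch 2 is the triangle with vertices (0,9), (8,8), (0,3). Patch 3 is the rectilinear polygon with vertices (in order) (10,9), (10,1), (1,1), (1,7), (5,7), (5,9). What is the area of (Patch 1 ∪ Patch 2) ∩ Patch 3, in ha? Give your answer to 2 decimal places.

14.84

The region (Patch 1 ∪ Patch 2) ∩ Patch 3 is the polygon with vertices (3.442,5.151), (1,3.625), (1,7), (5,7), (5,8.375), (8,8), (4.371,5.732), (7,1).
By the shoelace formula its area is 14.84.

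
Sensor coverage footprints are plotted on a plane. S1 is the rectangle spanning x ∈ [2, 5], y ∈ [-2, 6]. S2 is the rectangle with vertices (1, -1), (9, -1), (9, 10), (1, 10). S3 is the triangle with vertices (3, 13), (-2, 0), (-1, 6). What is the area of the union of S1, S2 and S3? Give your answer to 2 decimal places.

98.64

By inclusion–exclusion:
Individual areas: |S1| = 24, |S2| = 88, |S3| = 8.5.
|S1∩S2|: x∈[2,5], y∈[-1,6] → 3·7 = 21.
|S1∩S3| = 0.
|S2∩S3| = 0.8593.
|S1∩S2∩S3| = 0.
|S1 ∪ S2 ∪ S3| = 120.5 − 21.8593 + 0 = 98.64.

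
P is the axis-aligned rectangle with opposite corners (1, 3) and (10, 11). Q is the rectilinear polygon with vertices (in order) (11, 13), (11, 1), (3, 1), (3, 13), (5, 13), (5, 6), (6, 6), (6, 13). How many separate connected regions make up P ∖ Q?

2

P ∖ Q splits into 2 disjoint pieces (area 5, area 16).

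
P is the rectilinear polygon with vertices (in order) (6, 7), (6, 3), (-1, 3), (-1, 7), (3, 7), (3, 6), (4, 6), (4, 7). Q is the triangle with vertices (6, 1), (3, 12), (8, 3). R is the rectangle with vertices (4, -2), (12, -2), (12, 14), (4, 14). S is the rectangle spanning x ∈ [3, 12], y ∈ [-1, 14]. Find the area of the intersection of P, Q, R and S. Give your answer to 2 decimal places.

4.32

The intersection is the polygon with vertices (4.364,7), (5.778,7), (6,6.6), (6,3), (5.455,3).
By the shoelace formula its area is 4.32.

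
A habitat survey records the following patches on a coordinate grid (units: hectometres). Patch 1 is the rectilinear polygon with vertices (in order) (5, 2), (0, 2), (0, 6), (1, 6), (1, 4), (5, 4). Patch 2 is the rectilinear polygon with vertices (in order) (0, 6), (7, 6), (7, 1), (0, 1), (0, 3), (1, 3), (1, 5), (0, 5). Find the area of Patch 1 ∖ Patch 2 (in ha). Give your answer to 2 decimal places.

|Patch 1| = 12, |Patch 1∩Patch 2| = 10.
|Patch 1 ∖ Patch 2| = |Patch 1| − |Patch 1∩Patch 2| = 12 − 10 = 2.00.

2.00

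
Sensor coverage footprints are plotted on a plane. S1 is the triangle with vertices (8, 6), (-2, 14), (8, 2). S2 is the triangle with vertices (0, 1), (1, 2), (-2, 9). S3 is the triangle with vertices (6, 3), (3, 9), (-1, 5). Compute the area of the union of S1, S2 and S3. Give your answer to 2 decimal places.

41.89

By inclusion–exclusion:
Individual areas: |S1| = 20, |S2| = 5, |S3| = 18.
|S1∩S2| = 0.
|S1∩S3| = 0.8523.
|S2∩S3| = 0.2616.
|S1∩S2∩S3| = 0.
|S1 ∪ S2 ∪ S3| = 43 − 1.1139 + 0 = 41.89.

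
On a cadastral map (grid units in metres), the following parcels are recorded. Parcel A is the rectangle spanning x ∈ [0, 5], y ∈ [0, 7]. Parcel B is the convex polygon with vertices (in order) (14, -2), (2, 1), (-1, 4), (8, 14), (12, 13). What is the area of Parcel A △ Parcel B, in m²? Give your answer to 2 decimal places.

124.46

|Parcel A| = 35, |Parcel B| = 144.5, |Parcel A∩Parcel B| = 27.5194.
|Parcel A △ Parcel B| = |Parcel A| + |Parcel B| − 2·|Parcel A∩Parcel B| = 35 + 144.5 − 55.0389 = 124.46.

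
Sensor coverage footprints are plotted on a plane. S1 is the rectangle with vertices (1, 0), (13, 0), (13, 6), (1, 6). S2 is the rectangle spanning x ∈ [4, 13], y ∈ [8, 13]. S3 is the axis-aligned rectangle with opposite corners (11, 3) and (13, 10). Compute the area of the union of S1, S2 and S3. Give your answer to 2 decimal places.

By inclusion–exclusion:
Individual areas: |S1| = 72, |S2| = 45, |S3| = 14.
|S1∩S2| = 0 (no overlap).
|S1∩S3|: x∈[11,13], y∈[3,6] → 2·3 = 6.
|S2∩S3|: x∈[11,13], y∈[8,10] → 2·2 = 4.
|S1∩S2∩S3| = 0.
|S1 ∪ S2 ∪ S3| = 131 − 10 + 0 = 121.00.

121.00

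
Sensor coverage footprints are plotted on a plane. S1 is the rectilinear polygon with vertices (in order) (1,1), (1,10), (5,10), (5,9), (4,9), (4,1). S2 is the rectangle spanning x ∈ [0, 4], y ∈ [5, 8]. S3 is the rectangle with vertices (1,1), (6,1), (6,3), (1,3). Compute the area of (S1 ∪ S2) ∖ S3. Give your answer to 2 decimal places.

|S1 ∪ S2| = 31.
|(S1 ∪ S2) ∩ S3| = 6.
|(S1 ∪ S2) ∖ S3| = 31 − 6 = 25.00.

25.00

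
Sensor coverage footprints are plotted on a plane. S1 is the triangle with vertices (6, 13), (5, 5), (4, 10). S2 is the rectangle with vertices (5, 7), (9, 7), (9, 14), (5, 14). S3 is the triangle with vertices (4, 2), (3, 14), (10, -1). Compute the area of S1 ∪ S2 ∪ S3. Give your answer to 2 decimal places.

61.22

By inclusion–exclusion:
Individual areas: |S1| = 6.5, |S2| = 28, |S3| = 34.5.
|S1∩S2| = 3.
|S1∩S3| = 3.9079.
|S2∩S3| = 1.719.
|S1∩S2∩S3| = 0.8456.
|S1 ∪ S2 ∪ S3| = 69 − 8.6269 + 0.8456 = 61.22.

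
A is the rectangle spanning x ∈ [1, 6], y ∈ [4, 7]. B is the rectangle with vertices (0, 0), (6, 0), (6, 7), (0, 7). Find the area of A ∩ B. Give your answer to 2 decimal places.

|A∩B|: x∈[1,6], y∈[4,7] → 5·3 = 15.

15.00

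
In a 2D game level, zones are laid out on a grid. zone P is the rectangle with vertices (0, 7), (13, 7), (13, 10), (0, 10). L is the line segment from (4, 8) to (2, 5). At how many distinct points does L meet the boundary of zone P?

The segment meets the boundary at (3.333,7).

1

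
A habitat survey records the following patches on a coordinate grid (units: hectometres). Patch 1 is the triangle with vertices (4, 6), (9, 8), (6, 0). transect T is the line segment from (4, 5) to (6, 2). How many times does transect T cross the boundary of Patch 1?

The segment meets the boundary at (4.667,4).

1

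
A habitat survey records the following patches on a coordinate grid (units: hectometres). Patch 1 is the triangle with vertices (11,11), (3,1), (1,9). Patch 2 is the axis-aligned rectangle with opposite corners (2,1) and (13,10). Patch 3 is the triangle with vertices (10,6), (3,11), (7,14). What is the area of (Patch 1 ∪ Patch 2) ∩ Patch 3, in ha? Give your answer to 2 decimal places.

8.78

The region (Patch 1 ∪ Patch 2) ∩ Patch 3 is the polygon with vertices (6,10), (8.326,10.465), (10,6), (4.4,10).
By the shoelace formula its area is 8.78.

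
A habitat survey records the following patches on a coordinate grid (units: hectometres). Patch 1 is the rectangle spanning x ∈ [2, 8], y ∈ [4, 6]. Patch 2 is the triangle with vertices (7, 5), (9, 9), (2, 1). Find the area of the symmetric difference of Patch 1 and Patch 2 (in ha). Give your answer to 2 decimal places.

|Patch 1| = 12, |Patch 2| = 6, |Patch 1∩Patch 2| = 2.625.
|Patch 1 △ Patch 2| = |Patch 1| + |Patch 2| − 2·|Patch 1∩Patch 2| = 12 + 6 − 5.25 = 12.75.

12.75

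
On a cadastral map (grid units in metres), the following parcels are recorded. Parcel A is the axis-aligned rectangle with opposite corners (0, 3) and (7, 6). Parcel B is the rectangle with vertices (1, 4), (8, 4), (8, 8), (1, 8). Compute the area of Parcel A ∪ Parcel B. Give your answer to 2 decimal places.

37.00

By inclusion–exclusion:
Individual areas: |Parcel A| = 21, |Parcel B| = 28.
|Parcel A∩Parcel B|: x∈[1,7], y∈[4,6] → 6·2 = 12.
|Parcel A ∪ Parcel B| = 49 − 12 = 37.00.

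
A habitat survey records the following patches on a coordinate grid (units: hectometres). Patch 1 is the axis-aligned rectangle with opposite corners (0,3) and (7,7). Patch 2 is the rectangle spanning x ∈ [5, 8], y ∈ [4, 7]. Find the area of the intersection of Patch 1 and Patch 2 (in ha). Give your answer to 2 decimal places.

|Patch 1∩Patch 2|: x∈[5,7], y∈[4,7] → 2·3 = 6.

6.00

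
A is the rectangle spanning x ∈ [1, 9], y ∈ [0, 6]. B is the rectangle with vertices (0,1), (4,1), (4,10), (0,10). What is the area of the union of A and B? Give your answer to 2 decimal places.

69.00

By inclusion–exclusion:
Individual areas: |A| = 48, |B| = 36.
|A∩B|: x∈[1,4], y∈[1,6] → 3·5 = 15.
|A ∪ B| = 84 − 15 = 69.00.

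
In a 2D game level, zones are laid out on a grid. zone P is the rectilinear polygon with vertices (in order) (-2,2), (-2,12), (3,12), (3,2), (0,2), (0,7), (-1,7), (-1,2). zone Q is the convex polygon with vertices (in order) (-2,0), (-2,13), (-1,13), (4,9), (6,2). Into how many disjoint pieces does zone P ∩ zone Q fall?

zone P ∩ zone Q is a single connected region.

1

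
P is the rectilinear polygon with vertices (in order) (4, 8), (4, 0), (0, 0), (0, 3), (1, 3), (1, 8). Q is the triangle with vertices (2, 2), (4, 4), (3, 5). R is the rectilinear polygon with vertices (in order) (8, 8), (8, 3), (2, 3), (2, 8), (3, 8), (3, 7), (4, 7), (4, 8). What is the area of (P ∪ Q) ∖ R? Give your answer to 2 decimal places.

18.00

|P ∪ Q| = 27.
|(P ∪ Q) ∩ R| = 9.
|(P ∪ Q) ∖ R| = 27 − 9 = 18.00.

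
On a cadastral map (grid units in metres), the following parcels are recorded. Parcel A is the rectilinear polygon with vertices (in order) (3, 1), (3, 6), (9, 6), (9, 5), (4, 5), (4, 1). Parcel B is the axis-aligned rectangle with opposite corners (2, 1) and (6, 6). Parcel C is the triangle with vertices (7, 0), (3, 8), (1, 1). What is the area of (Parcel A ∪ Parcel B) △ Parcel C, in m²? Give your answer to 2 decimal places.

|Parcel A ∪ Parcel B| = 23.
|(Parcel A ∪ Parcel B) ∩ Parcel C| = 15.6786.
|(Parcel A ∪ Parcel B) △ Parcel C| = 23 + 22 − 31.3571 = 13.64.

13.64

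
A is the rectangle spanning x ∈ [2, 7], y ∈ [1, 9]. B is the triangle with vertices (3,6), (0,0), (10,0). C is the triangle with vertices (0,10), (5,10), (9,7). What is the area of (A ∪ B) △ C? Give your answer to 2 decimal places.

55.36

|A ∪ B| = 52.8571.
|(A ∪ B) ∩ C| = 2.5.
|(A ∪ B) △ C| = 52.8571 + 7.5 − 5 = 55.36.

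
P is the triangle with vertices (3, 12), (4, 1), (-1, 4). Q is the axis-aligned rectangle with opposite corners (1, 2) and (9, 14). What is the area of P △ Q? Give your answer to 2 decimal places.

|P| = 26, |Q| = 96, |P∩Q| = 20.0121.
|P △ Q| = |P| + |Q| − 2·|P∩Q| = 26 + 96 − 40.0242 = 81.98.

81.98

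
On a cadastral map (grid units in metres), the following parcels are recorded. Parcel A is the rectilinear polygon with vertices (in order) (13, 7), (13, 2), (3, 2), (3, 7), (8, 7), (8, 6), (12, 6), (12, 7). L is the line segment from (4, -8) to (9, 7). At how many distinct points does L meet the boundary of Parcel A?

2

The segment meets the boundary at (8.667,6), (7.333,2).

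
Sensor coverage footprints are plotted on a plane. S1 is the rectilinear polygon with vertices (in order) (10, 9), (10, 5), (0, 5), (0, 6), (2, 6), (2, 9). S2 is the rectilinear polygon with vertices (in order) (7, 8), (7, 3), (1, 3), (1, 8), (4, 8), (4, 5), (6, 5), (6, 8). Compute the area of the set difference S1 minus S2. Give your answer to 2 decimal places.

24.00

|S1| = 34, |S1∩S2| = 10.
|S1 ∖ S2| = |S1| − |S1∩S2| = 34 − 10 = 24.00.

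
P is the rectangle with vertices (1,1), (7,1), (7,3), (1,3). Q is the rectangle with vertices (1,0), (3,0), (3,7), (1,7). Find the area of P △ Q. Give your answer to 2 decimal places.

18.00

|P∩Q|: x∈[1,3], y∈[1,3] → 2·2 = 4.
|P △ Q| = |P| + |Q| − 2·|P∩Q| = 12 + 14 − 8 = 18.00.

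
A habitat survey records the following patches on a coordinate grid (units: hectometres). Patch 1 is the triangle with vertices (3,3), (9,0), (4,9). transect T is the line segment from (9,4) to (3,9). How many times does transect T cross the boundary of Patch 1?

The segment meets the boundary at (3.878,8.268), (4.862,7.448).

2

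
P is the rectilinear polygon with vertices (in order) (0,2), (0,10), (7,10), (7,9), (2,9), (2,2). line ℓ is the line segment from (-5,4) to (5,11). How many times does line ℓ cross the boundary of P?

The segment meets the boundary at (3.571,10), (2.143,9), (2,8.9), (0,7.5).

4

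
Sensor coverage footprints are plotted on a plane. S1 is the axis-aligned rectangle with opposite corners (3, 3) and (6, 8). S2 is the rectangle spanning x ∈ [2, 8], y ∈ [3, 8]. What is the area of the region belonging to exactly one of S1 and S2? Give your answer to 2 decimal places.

15.00

|S1∩S2|: x∈[3,6], y∈[3,8] → 3·5 = 15.
|S1 △ S2| = |S1| + |S2| − 2·|S1∩S2| = 15 + 30 − 30 = 15.00.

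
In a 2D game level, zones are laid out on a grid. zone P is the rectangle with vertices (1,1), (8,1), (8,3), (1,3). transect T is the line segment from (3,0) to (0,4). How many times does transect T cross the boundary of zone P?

2

The segment meets the boundary at (1,2.667), (2.25,1).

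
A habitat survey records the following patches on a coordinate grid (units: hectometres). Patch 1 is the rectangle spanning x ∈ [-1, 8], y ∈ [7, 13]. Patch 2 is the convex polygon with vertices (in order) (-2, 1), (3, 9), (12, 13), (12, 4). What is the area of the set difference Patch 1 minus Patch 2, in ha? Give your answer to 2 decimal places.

|Patch 1| = 54, |Patch 1∩Patch 2| = 16.8056.
|Patch 1 ∖ Patch 2| = |Patch 1| − |Patch 1∩Patch 2| = 54 − 16.8056 = 37.19.

37.19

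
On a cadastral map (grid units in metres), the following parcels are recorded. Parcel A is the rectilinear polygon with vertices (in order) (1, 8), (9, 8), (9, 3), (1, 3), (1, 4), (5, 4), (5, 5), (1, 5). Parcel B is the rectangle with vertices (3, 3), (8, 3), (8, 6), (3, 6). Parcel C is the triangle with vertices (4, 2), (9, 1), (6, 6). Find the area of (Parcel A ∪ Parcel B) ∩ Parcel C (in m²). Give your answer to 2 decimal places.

The region (Parcel A ∪ Parcel B) ∩ Parcel C is the polygon with vertices (4.5,3), (6,6), (7.8,3).
By the shoelace formula its area is 4.95.

4.95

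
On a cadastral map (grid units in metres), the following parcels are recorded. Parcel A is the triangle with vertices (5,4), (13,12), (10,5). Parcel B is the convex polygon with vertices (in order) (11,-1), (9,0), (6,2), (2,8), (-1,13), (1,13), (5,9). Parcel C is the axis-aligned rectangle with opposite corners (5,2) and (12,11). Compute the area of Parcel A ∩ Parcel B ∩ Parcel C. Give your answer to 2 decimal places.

2.01

The intersection is the polygon with vertices (7.679,4.536), (5,4), (6.875,5.875).
By the shoelace formula its area is 2.01.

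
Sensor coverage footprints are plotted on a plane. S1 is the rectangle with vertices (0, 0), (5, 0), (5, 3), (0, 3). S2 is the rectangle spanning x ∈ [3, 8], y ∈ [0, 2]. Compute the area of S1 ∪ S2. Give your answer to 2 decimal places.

By inclusion–exclusion:
Individual areas: |S1| = 15, |S2| = 10.
|S1∩S2|: x∈[3,5], y∈[0,2] → 2·2 = 4.
|S1 ∪ S2| = 25 − 4 = 21.00.

21.00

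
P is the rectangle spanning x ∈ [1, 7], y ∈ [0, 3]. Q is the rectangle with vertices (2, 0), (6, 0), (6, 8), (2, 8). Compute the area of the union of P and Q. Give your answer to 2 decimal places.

By inclusion–exclusion:
Individual areas: |P| = 18, |Q| = 32.
|P∩Q|: x∈[2,6], y∈[0,3] → 4·3 = 12.
|P ∪ Q| = 50 − 12 = 38.00.

38.00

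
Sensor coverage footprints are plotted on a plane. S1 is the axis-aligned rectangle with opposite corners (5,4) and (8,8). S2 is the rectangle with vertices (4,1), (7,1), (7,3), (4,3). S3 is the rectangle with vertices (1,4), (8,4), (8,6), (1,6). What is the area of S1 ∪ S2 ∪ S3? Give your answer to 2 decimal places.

26.00

By inclusion–exclusion:
Individual areas: |S1| = 12, |S2| = 6, |S3| = 14.
|S1∩S2| = 0 (no overlap).
|S1∩S3|: x∈[5,8], y∈[4,6] → 3·2 = 6.
|S2∩S3| = 0 (no overlap).
|S1∩S2∩S3| = 0.
|S1 ∪ S2 ∪ S3| = 32 − 6 + 0 = 26.00.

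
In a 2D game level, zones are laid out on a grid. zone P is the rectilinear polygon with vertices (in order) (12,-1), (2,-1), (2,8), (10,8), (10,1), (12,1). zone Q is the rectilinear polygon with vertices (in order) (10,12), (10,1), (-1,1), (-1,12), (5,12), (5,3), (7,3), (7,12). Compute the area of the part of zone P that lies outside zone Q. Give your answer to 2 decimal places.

|zone P| = 76, |zone P∩zone Q| = 46.
|zone P ∖ zone Q| = |zone P| − |zone P∩zone Q| = 76 − 46 = 30.00.

30.00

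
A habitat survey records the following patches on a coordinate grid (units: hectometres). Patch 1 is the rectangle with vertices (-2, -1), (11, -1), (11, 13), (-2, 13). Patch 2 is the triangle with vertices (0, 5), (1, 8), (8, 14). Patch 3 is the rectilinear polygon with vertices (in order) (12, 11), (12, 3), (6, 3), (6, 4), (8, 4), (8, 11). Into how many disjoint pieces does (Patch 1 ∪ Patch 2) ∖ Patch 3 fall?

1

(Patch 1 ∪ Patch 2) ∖ Patch 3 is a single connected region.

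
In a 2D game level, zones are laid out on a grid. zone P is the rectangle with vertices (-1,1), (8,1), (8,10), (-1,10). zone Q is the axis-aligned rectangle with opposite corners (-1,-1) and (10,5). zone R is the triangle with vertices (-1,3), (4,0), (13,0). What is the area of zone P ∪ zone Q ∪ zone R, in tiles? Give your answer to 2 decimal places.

111.96

By inclusion–exclusion:
Individual areas: |zone P| = 81, |zone Q| = 66, |zone R| = 13.5.
|zone P∩zone Q|: x∈[-1,8], y∈[1,5] → 9·4 = 36.
|zone P∩zone R| = 5.9881.
|zone Q∩zone R| = 12.5357.
|zone P∩zone Q∩zone R| = 5.9881.
|zone P ∪ zone Q ∪ zone R| = 160.5 − 54.5238 + 5.9881 = 111.96.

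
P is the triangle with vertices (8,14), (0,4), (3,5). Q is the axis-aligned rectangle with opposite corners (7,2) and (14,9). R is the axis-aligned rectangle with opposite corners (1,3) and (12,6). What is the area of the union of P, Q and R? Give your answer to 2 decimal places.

75.28

By inclusion–exclusion:
Individual areas: |P| = 11, |Q| = 49, |R| = 33.
|P∩Q| = 0.
|P∩R| = 2.7194.
|Q∩R|: x∈[7,12], y∈[3,6] → 5·3 = 15.
|P∩Q∩R| = 0.
|P ∪ Q ∪ R| = 93 − 17.7194 + 0 = 75.28.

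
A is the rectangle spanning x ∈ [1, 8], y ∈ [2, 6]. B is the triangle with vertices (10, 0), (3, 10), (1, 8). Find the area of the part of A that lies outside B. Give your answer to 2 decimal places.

|A| = 28, |A∩B| = 6.5429.
|A ∖ B| = |A| − |A∩B| = 28 − 6.5429 = 21.46.

21.46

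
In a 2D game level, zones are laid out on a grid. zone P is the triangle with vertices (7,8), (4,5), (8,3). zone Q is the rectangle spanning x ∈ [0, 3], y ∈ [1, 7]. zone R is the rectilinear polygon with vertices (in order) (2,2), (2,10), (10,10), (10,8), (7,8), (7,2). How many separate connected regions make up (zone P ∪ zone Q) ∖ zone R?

(zone P ∪ zone Q) ∖ zone R splits into 2 disjoint pieces (area 2.25, area 13).

2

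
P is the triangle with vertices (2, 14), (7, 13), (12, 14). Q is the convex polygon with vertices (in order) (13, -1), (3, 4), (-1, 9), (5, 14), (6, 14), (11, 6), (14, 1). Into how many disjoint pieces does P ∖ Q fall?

2

P ∖ Q splits into 2 disjoint pieces (area 0.7258, area 3.1714).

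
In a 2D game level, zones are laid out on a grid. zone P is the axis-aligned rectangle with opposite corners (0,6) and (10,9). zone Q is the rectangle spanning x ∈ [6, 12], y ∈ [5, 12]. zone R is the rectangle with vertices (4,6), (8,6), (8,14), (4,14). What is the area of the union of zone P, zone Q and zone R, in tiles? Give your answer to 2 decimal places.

74.00

By inclusion–exclusion:
Individual areas: |zone P| = 30, |zone Q| = 42, |zone R| = 32.
|zone P∩zone Q|: x∈[6,10], y∈[6,9] → 4·3 = 12.
|zone P∩zone R|: x∈[4,8], y∈[6,9] → 4·3 = 12.
|zone Q∩zone R|: x∈[6,8], y∈[6,12] → 2·6 = 12.
|zone P∩zone Q∩zone R| = 6.
|zone P ∪ zone Q ∪ zone R| = 104 − 36 + 6 = 74.00.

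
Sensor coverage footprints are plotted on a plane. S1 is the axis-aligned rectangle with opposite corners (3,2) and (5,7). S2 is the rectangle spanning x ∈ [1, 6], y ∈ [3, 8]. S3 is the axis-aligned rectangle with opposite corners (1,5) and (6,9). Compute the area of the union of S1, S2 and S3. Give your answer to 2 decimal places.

32.00

By inclusion–exclusion:
Individual areas: |S1| = 10, |S2| = 25, |S3| = 20.
|S1∩S2|: x∈[3,5], y∈[3,7] → 2·4 = 8.
|S1∩S3|: x∈[3,5], y∈[5,7] → 2·2 = 4.
|S2∩S3|: x∈[1,6], y∈[5,8] → 5·3 = 15.
|S1∩S2∩S3| = 4.
|S1 ∪ S2 ∪ S3| = 55 − 27 + 4 = 32.00.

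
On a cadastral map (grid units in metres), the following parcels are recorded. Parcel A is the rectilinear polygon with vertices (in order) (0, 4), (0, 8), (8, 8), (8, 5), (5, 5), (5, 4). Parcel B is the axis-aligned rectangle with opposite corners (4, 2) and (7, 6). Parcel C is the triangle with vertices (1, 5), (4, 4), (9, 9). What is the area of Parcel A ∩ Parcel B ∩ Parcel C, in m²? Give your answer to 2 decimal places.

The intersection is the polygon with vertices (4,6), (6,6), (5,5), (4,4).
By the shoelace formula its area is 2.00.

2.00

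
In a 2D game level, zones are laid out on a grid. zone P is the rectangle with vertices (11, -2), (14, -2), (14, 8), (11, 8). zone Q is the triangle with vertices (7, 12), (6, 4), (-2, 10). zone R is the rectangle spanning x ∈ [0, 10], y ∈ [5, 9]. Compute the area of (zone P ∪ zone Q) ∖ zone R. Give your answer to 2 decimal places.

47.67

|zone P ∪ zone Q| = 65.
|(zone P ∪ zone Q) ∩ zone R| = 17.3333.
|(zone P ∪ zone Q) ∖ zone R| = 65 − 17.3333 = 47.67.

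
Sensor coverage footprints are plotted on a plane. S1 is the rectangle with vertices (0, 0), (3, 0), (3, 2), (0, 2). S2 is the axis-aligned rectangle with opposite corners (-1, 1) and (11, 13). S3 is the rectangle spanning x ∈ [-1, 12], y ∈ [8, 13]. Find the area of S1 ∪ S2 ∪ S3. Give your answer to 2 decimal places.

By inclusion–exclusion:
Individual areas: |S1| = 6, |S2| = 144, |S3| = 65.
|S1∩S2|: x∈[0,3], y∈[1,2] → 3·1 = 3.
|S1∩S3| = 0 (no overlap).
|S2∩S3|: x∈[-1,11], y∈[8,13] → 12·5 = 60.
|S1∩S2∩S3| = 0.
|S1 ∪ S2 ∪ S3| = 215 − 63 + 0 = 152.00.

152.00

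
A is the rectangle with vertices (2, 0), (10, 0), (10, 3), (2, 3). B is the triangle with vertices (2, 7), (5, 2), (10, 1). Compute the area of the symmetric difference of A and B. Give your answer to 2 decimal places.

24.73

|A| = 24, |B| = 11, |A∩B| = 5.1333.
|A △ B| = |A| + |B| − 2·|A∩B| = 24 + 11 − 10.2667 = 24.73.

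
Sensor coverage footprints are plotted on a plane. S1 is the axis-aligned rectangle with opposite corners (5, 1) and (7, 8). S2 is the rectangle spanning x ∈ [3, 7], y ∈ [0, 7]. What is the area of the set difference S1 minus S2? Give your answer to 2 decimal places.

|S1∩S2|: x∈[5,7], y∈[1,7] → 2·6 = 12.
|S1| = 14.
|S1 ∖ S2| = |S1| − |S1∩S2| = 14 − 12 = 2.00.

2.00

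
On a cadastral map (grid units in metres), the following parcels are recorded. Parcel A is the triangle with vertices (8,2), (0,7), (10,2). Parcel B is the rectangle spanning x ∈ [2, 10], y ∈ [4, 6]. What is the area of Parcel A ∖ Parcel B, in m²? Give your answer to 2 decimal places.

|Parcel A| = 5, |Parcel A∩Parcel B| = 1.55.
|Parcel A ∖ Parcel B| = |Parcel A| − |Parcel A∩Parcel B| = 5 − 1.55 = 3.45.

3.45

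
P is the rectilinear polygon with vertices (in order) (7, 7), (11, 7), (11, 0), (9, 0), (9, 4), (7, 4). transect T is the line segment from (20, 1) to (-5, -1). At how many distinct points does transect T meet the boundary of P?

The segment meets the boundary at (9,0.12), (11,0.28).

2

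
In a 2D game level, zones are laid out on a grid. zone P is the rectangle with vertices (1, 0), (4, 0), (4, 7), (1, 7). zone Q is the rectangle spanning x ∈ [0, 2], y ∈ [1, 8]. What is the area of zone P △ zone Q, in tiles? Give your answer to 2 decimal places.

23.00

|zone P∩zone Q|: x∈[1,2], y∈[1,7] → 1·6 = 6.
|zone P △ zone Q| = |zone P| + |zone Q| − 2·|zone P∩zone Q| = 21 + 14 − 12 = 23.00.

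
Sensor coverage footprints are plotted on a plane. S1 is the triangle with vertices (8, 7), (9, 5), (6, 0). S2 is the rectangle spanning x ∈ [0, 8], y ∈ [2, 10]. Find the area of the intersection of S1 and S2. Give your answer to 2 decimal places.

The intersection is the polygon with vertices (7.2,2), (6.571,2), (8,7), (8,3.333).
By the shoelace formula its area is 3.04.

3.04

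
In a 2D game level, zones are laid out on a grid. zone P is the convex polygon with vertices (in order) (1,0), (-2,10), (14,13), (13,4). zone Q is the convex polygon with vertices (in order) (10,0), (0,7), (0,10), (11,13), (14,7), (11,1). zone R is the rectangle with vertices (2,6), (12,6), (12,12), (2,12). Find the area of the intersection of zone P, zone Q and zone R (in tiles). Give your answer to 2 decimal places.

The intersection is the polygon with vertices (12,11), (12,6), (2,6), (2,10.546), (4.4,11.2), (8.667,12), (11.5,12).
By the shoelace formula its area is 55.34.

55.34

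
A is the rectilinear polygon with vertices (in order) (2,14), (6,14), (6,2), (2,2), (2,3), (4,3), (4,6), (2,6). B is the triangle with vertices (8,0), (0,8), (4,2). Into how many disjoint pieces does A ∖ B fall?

2

A ∖ B splits into 2 disjoint pieces (area 38, area 1.6667).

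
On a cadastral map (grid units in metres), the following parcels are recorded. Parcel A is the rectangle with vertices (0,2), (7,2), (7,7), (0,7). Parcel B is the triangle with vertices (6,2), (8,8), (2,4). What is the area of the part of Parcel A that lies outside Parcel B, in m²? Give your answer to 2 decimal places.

22.25

|Parcel A| = 35, |Parcel A∩Parcel B| = 12.75.
|Parcel A ∖ Parcel B| = |Parcel A| − |Parcel A∩Parcel B| = 35 − 12.75 = 22.25.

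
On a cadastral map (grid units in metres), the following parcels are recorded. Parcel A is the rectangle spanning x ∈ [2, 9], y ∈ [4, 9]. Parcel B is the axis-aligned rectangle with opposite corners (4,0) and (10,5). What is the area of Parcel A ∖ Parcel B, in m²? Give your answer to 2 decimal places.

|Parcel A∩Parcel B|: x∈[4,9], y∈[4,5] → 5·1 = 5.
|Parcel A| = 35.
|Parcel A ∖ Parcel B| = |Parcel A| − |Parcel A∩Parcel B| = 35 − 5 = 30.00.

30.00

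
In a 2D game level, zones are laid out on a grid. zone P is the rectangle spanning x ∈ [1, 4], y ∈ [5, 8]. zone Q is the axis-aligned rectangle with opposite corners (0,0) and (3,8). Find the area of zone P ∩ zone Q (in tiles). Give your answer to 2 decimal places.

6.00

|zone P∩zone Q|: x∈[1,3], y∈[5,8] → 2·3 = 6.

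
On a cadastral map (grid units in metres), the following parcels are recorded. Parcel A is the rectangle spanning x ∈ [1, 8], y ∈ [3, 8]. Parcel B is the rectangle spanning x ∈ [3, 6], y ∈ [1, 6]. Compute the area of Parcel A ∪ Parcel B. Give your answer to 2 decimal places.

41.00

By inclusion–exclusion:
Individual areas: |Parcel A| = 35, |Parcel B| = 15.
|Parcel A∩Parcel B|: x∈[3,6], y∈[3,6] → 3·3 = 9.
|Parcel A ∪ Parcel B| = 50 − 9 = 41.00.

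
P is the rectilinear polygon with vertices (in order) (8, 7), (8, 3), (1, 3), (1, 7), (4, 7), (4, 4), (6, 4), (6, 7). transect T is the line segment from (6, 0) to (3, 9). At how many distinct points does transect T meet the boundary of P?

The segment meets the boundary at (3.667,7), (4,6), (4.667,4), (5,3).

4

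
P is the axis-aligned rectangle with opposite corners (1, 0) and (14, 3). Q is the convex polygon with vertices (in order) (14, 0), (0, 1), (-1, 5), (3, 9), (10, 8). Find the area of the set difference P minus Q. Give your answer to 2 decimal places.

|P| = 39, |P∩Q| = 30.7143.
|P ∖ Q| = |P| − |P∩Q| = 39 − 30.7143 = 8.29.

8.29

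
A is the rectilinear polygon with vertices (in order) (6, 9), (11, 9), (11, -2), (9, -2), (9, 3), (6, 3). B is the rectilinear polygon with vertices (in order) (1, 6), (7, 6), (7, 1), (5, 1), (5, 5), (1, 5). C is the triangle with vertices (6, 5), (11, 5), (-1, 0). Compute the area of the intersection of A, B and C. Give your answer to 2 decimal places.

1.87

The intersection is the polygon with vertices (6,5), (7,5), (7,3.333), (6.2,3), (6,3).
By the shoelace formula its area is 1.87.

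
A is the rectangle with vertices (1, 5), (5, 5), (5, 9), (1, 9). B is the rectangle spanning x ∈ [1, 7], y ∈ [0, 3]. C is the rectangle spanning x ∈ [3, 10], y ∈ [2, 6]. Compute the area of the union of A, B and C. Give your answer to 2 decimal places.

By inclusion–exclusion:
Individual areas: |A| = 16, |B| = 18, |C| = 28.
|A∩B| = 0 (no overlap).
|A∩C|: x∈[3,5], y∈[5,6] → 2·1 = 2.
|B∩C|: x∈[3,7], y∈[2,3] → 4·1 = 4.
|A∩B∩C| = 0.
|A ∪ B ∪ C| = 62 − 6 + 0 = 56.00.

56.00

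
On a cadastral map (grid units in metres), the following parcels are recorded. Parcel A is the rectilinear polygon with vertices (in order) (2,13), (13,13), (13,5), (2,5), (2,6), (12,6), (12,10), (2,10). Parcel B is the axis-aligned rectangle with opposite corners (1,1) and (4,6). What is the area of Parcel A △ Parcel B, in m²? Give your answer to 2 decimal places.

|Parcel A| = 48, |Parcel B| = 15, |Parcel A∩Parcel B| = 2.
|Parcel A △ Parcel B| = |Parcel A| + |Parcel B| − 2·|Parcel A∩Parcel B| = 48 + 15 − 4 = 59.00.

59.00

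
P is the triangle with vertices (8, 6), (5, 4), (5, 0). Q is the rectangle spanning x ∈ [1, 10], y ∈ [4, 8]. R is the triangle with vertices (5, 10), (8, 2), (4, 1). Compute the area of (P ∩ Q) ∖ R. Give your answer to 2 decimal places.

0.69

|P ∩ Q| = 2.
|(P ∩ Q) ∩ R| = 1.3143.
|(P ∩ Q) ∖ R| = 2 − 1.3143 = 0.69.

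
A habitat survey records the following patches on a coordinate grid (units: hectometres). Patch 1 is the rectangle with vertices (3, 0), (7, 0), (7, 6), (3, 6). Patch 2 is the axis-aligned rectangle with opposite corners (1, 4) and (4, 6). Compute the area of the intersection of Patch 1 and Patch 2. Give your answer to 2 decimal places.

2.00

|Patch 1∩Patch 2|: x∈[3,4], y∈[4,6] → 1·2 = 2.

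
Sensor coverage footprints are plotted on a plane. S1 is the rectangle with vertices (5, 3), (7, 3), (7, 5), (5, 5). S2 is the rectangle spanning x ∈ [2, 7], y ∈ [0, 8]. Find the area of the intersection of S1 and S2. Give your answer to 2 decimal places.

|S1∩S2|: x∈[5,7], y∈[3,5] → 2·2 = 4.

4.00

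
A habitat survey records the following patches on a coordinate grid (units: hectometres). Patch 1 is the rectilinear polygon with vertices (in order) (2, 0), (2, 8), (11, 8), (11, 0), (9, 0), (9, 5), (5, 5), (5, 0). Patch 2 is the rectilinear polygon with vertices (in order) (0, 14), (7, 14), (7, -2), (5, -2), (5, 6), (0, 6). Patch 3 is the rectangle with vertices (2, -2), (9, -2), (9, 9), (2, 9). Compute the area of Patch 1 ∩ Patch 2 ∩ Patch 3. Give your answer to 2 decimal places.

12.00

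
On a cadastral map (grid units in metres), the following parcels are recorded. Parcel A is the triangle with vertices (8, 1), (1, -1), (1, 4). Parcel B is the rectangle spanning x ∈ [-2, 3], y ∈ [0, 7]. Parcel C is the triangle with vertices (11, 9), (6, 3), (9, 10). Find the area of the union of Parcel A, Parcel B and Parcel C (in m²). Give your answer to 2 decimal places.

By inclusion–exclusion:
Individual areas: |Parcel A| = 17.5, |Parcel B| = 35, |Parcel C| = 8.5.
|Parcel A∩Parcel B| = 7.1429.
|Parcel A∩Parcel C| = 0.
|Parcel B∩Parcel C| = 0.
|Parcel A∩Parcel B∩Parcel C| = 0.
|Parcel A ∪ Parcel B ∪ Parcel C| = 61 − 7.1429 + 0 = 53.86.

53.86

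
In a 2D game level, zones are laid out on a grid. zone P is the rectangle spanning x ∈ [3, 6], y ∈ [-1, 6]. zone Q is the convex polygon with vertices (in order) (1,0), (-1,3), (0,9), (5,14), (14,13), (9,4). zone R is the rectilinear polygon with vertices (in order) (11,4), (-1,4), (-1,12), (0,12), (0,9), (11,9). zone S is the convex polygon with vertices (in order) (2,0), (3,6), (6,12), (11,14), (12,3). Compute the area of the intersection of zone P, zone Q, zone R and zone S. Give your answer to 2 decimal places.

6.00

The intersection is the polygon with vertices (6,4), (3,4), (3,6), (6,6).
By the shoelace formula its area is 6.00.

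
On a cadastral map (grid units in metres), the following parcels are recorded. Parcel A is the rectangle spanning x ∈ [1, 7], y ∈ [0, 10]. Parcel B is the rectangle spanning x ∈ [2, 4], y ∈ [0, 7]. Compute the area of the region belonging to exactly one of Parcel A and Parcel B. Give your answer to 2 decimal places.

46.00

|Parcel A∩Parcel B|: x∈[2,4], y∈[0,7] → 2·7 = 14.
|Parcel A △ Parcel B| = |Parcel A| + |Parcel B| − 2·|Parcel A∩Parcel B| = 60 + 14 − 28 = 46.00.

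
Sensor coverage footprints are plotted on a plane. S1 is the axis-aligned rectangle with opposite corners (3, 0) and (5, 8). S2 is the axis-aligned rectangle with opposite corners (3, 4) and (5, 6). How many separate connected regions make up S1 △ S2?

S1 △ S2 splits into 2 disjoint pieces (area 8, area 4).

2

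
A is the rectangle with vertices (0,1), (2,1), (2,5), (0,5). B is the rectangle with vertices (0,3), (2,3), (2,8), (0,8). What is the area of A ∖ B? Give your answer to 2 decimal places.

4.00

|A∩B|: x∈[0,2], y∈[3,5] → 2·2 = 4.
|A| = 8.
|A ∖ B| = |A| − |A∩B| = 8 − 4 = 4.00.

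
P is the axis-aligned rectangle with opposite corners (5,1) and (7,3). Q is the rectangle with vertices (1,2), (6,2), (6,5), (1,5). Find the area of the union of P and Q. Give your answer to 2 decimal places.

By inclusion–exclusion:
Individual areas: |P| = 4, |Q| = 15.
|P∩Q|: x∈[5,6], y∈[2,3] → 1·1 = 1.
|P ∪ Q| = 19 − 1 = 18.00.

18.00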